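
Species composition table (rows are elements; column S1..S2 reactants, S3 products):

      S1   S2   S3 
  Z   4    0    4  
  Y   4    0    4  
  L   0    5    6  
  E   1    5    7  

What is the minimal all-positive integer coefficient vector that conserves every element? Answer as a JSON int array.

Coefficients: [5, 6, 5]

Z: 5·4+6·0 = 20 | 5·4 = 20
Y: 5·4+6·0 = 20 | 5·4 = 20
L: 5·0+6·5 = 30 | 5·6 = 30
E: 5·1+6·5 = 35 | 5·7 = 35
gcd(5,6,5) = 1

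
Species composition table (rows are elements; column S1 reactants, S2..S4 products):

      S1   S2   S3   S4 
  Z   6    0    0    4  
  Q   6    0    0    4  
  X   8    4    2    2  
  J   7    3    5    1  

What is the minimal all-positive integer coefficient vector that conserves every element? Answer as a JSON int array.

Coefficients: [2, 2, 1, 3]

Z: 2·6 = 12 | 2·0+1·0+3·4 = 12
Q: 2·6 = 12 | 2·0+1·0+3·4 = 12
X: 2·8 = 16 | 2·4+1·2+3·2 = 16
J: 2·7 = 14 | 2·3+1·5+3·1 = 14
gcd(2,2,1,3) = 1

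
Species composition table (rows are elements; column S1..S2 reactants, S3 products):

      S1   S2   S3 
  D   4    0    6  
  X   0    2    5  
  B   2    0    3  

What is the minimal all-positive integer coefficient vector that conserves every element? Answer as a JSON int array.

D: 3·4+5·0 = 12 | 2·6 = 12
X: 3·0+5·2 = 10 | 2·5 = 10
B: 3·2+5·0 = 6 | 2·3 = 6
gcd(3,5,2) = 1

Coefficients: [3, 5, 2]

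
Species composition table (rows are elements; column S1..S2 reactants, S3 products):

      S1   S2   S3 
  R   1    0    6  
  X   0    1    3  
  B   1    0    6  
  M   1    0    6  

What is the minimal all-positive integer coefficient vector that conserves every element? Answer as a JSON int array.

Coefficients: [6, 3, 1]

R: 6·1+3·0 = 6 | 1·6 = 6
X: 6·0+3·1 = 3 | 1·3 = 3
B: 6·1+3·0 = 6 | 1·6 = 6
M: 6·1+3·0 = 6 | 1·6 = 6
gcd(6,3,1) = 1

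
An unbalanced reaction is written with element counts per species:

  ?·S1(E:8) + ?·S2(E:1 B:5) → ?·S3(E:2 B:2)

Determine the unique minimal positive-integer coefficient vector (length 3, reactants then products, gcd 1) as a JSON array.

Coefficients: [1, 2, 5]

E: 1·8+2·1 = 10 | 5·2 = 10
B: 1·0+2·5 = 10 | 5·2 = 10
gcd(1,2,5) = 1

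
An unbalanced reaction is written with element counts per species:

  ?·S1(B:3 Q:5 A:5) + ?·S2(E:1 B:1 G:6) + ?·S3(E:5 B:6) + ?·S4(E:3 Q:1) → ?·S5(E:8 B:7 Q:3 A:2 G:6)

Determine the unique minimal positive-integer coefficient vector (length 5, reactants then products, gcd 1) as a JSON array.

E: 2·0+5·1+4·5+5·3 = 40 | 5·8 = 40
B: 2·3+5·1+4·6+5·0 = 35 | 5·7 = 35
Q: 2·5+5·0+4·0+5·1 = 15 | 5·3 = 15
A: 2·5+5·0+4·0+5·0 = 10 | 5·2 = 10
G: 2·0+5·6+4·0+5·0 = 30 | 5·6 = 30
gcd(2,5,4,5,5) = 1

Coefficients: [2, 5, 4, 5, 5]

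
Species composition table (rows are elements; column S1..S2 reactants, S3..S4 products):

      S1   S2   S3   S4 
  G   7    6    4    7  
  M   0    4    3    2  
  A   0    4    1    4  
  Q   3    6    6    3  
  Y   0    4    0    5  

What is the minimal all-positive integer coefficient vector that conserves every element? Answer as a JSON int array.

G: 2·7+5·6 = 44 | 4·4+4·7 = 44
M: 2·0+5·4 = 20 | 4·3+4·2 = 20
A: 2·0+5·4 = 20 | 4·1+4·4 = 20
Q: 2·3+5·6 = 36 | 4·6+4·3 = 36
Y: 2·0+5·4 = 20 | 4·0+4·5 = 20
gcd(2,5,4,4) = 1

Coefficients: [2, 5, 4, 4]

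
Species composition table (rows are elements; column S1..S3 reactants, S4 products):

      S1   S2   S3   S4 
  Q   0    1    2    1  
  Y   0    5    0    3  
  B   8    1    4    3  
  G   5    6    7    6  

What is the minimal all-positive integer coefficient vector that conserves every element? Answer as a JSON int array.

Coefficients: [1, 3, 1, 5]

Q: 1·0+3·1+1·2 = 5 | 5·1 = 5
Y: 1·0+3·5+1·0 = 15 | 5·3 = 15
B: 1·8+3·1+1·4 = 15 | 5·3 = 15
G: 1·5+3·6+1·7 = 30 | 5·6 = 30
gcd(1,3,1,5) = 1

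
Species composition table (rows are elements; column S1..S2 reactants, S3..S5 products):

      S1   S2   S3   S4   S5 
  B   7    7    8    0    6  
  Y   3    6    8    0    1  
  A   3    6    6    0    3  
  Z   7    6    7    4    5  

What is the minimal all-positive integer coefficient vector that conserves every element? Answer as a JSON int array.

B: 4·7+4·7 = 56 | 4·8+1·0+4·6 = 56
Y: 4·3+4·6 = 36 | 4·8+1·0+4·1 = 36
A: 4·3+4·6 = 36 | 4·6+1·0+4·3 = 36
Z: 4·7+4·6 = 52 | 4·7+1·4+4·5 = 52
gcd(4,4,4,1,4) = 1

Coefficients: [4, 4, 4, 1, 4]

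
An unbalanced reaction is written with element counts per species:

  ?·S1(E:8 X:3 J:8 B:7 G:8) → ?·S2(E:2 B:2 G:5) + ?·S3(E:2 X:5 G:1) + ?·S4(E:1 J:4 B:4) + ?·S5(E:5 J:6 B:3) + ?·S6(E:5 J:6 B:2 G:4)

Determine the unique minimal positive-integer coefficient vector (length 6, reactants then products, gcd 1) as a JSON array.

E: 5·8 = 40 | 5·2+3·2+4·1+1·5+3·5 = 40
X: 5·3 = 15 | 5·0+3·5+4·0+1·0+3·0 = 15
J: 5·8 = 40 | 5·0+3·0+4·4+1·6+3·6 = 40
B: 5·7 = 35 | 5·2+3·0+4·4+1·3+3·2 = 35
G: 5·8 = 40 | 5·5+3·1+4·0+1·0+3·4 = 40
gcd(5,5,3,4,1,3) = 1

Coefficients: [5, 5, 3, 4, 1, 3]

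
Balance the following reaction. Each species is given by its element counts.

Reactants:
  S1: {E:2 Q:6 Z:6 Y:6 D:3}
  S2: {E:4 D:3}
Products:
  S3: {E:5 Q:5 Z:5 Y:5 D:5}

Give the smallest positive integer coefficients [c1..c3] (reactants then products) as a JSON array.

Coefficients: [5, 5, 6]

E: 5·2+5·4 = 30 | 6·5 = 30
Q: 5·6+5·0 = 30 | 6·5 = 30
Z: 5·6+5·0 = 30 | 6·5 = 30
Y: 5·6+5·0 = 30 | 6·5 = 30
D: 5·3+5·3 = 30 | 6·5 = 30
gcd(5,5,6) = 1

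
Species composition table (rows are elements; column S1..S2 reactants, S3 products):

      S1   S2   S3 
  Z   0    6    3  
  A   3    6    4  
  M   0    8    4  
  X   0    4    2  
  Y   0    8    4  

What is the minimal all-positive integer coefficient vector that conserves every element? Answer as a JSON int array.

Coefficients: [2, 3, 6]

Z: 2·0+3·6 = 18 | 6·3 = 18
A: 2·3+3·6 = 24 | 6·4 = 24
M: 2·0+3·8 = 24 | 6·4 = 24
X: 2·0+3·4 = 12 | 6·2 = 12
Y: 2·0+3·8 = 24 | 6·4 = 24
gcd(2,3,6) = 1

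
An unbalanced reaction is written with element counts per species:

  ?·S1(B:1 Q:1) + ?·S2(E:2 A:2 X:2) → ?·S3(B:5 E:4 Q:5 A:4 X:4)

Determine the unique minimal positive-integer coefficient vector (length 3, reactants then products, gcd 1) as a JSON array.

B: 5·1+2·0 = 5 | 1·5 = 5
E: 5·0+2·2 = 4 | 1·4 = 4
Q: 5·1+2·0 = 5 | 1·5 = 5
A: 5·0+2·2 = 4 | 1·4 = 4
X: 5·0+2·2 = 4 | 1·4 = 4
gcd(5,2,1) = 1

Coefficients: [5, 2, 1]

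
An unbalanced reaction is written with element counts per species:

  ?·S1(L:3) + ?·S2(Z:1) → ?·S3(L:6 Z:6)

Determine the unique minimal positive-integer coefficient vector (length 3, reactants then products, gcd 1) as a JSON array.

Coefficients: [2, 6, 1]

L: 2·3+6·0 = 6 | 1·6 = 6
Z: 2·0+6·1 = 6 | 1·6 = 6
gcd(2,6,1) = 1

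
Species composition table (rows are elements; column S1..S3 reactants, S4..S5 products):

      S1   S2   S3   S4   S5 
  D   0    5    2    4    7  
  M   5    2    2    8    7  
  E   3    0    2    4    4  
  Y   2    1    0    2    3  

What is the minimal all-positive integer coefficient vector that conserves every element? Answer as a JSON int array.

Coefficients: [6, 6, 5, 3, 4]

D: 6·0+6·5+5·2 = 40 | 3·4+4·7 = 40
M: 6·5+6·2+5·2 = 52 | 3·8+4·7 = 52
E: 6·3+6·0+5·2 = 28 | 3·4+4·4 = 28
Y: 6·2+6·1+5·0 = 18 | 3·2+4·3 = 18
gcd(6,6,5,3,4) = 1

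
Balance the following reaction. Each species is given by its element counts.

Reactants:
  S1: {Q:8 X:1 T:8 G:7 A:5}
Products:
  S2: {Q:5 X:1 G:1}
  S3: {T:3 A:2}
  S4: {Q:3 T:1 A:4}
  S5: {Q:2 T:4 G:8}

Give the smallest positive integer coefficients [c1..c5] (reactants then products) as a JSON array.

Coefficients: [4, 4, 6, 2, 3]

Q: 4·8 = 32 | 4·5+6·0+2·3+3·2 = 32
X: 4·1 = 4 | 4·1+6·0+2·0+3·0 = 4
T: 4·8 = 32 | 4·0+6·3+2·1+3·4 = 32
G: 4·7 = 28 | 4·1+6·0+2·0+3·8 = 28
A: 4·5 = 20 | 4·0+6·2+2·4+3·0 = 20
gcd(4,4,6,2,3) = 1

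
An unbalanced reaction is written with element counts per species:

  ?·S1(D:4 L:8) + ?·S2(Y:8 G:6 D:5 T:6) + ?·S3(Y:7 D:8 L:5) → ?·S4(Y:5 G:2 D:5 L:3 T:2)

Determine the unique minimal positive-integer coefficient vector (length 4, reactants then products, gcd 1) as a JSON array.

Y: 1·0+2·8+2·7 = 30 | 6·5 = 30
G: 1·0+2·6+2·0 = 12 | 6·2 = 12
D: 1·4+2·5+2·8 = 30 | 6·5 = 30
L: 1·8+2·0+2·5 = 18 | 6·3 = 18
T: 1·0+2·6+2·0 = 12 | 6·2 = 12
gcd(1,2,2,6) = 1

Coefficients: [1, 2, 2, 6]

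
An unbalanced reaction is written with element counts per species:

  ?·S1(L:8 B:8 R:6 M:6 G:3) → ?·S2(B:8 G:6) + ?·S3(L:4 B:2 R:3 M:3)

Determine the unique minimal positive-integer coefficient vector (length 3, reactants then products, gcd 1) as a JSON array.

L: 2·8 = 16 | 1·0+4·4 = 16
B: 2·8 = 16 | 1·8+4·2 = 16
R: 2·6 = 12 | 1·0+4·3 = 12
M: 2·6 = 12 | 1·0+4·3 = 12
G: 2·3 = 6 | 1·6+4·0 = 6
gcd(2,1,4) = 1

Coefficients: [2, 1, 4]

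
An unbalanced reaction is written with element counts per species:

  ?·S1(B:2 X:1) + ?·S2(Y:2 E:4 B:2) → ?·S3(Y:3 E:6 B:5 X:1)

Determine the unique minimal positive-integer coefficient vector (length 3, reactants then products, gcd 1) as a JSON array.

Y: 2·0+3·2 = 6 | 2·3 = 6
E: 2·0+3·4 = 12 | 2·6 = 12
B: 2·2+3·2 = 10 | 2·5 = 10
X: 2·1+3·0 = 2 | 2·1 = 2
gcd(2,3,2) = 1

Coefficients: [2, 3, 2]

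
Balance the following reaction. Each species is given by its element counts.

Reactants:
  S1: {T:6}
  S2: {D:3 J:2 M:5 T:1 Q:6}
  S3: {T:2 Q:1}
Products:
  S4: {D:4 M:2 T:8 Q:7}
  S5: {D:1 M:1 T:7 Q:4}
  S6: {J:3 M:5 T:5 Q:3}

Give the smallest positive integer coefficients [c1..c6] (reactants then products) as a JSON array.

Coefficients: [3, 3, 6, 2, 1, 2]

D: 3·0+3·3+6·0 = 9 | 2·4+1·1+2·0 = 9
J: 3·0+3·2+6·0 = 6 | 2·0+1·0+2·3 = 6
M: 3·0+3·5+6·0 = 15 | 2·2+1·1+2·5 = 15
T: 3·6+3·1+6·2 = 33 | 2·8+1·7+2·5 = 33
Q: 3·0+3·6+6·1 = 24 | 2·7+1·4+2·3 = 24
gcd(3,3,6,2,1,2) = 1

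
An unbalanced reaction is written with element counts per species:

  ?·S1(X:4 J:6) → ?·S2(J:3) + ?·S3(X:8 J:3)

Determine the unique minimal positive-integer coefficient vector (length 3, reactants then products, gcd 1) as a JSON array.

Coefficients: [2, 3, 1]

X: 2·4 = 8 | 3·0+1·8 = 8
J: 2·6 = 12 | 3·3+1·3 = 12
gcd(2,3,1) = 1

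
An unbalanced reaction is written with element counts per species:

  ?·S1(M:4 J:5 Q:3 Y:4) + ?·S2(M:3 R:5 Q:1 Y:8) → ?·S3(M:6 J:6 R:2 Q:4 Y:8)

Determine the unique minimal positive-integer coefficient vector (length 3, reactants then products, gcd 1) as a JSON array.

M: 6·4+2·3 = 30 | 5·6 = 30
J: 6·5+2·0 = 30 | 5·6 = 30
R: 6·0+2·5 = 10 | 5·2 = 10
Q: 6·3+2·1 = 20 | 5·4 = 20
Y: 6·4+2·8 = 40 | 5·8 = 40
gcd(6,2,5) = 1

Coefficients: [6, 2, 5]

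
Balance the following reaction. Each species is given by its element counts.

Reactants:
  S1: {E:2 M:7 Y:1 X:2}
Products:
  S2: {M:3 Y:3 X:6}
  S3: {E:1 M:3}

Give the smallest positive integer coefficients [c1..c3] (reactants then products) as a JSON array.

Coefficients: [3, 1, 6]

E: 3·2 = 6 | 1·0+6·1 = 6
M: 3·7 = 21 | 1·3+6·3 = 21
Y: 3·1 = 3 | 1·3+6·0 = 3
X: 3·2 = 6 | 1·6+6·0 = 6
gcd(3,1,6) = 1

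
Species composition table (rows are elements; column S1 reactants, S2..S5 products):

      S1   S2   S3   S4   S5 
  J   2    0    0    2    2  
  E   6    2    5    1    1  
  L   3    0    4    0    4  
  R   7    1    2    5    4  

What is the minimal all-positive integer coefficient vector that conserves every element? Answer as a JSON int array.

Coefficients: [4, 5, 2, 3, 1]

J: 4·2 = 8 | 5·0+2·0+3·2+1·2 = 8
E: 4·6 = 24 | 5·2+2·5+3·1+1·1 = 24
L: 4·3 = 12 | 5·0+2·4+3·0+1·4 = 12
R: 4·7 = 28 | 5·1+2·2+3·5+1·4 = 28
gcd(4,5,2,3,1) = 1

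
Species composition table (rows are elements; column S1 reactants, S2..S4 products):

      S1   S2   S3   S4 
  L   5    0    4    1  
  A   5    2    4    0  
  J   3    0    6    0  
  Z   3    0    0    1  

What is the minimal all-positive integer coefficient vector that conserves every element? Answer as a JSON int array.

L: 2·5 = 10 | 3·0+1·4+6·1 = 10
A: 2·5 = 10 | 3·2+1·4+6·0 = 10
J: 2·3 = 6 | 3·0+1·6+6·0 = 6
Z: 2·3 = 6 | 3·0+1·0+6·1 = 6
gcd(2,3,1,6) = 1

Coefficients: [2, 3, 1, 6]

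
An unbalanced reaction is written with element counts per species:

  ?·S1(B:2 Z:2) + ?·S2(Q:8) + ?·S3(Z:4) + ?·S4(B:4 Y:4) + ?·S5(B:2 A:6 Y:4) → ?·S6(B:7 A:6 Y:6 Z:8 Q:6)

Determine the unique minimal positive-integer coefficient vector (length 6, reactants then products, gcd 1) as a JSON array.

B: 6·2+3·0+5·0+2·4+4·2 = 28 | 4·7 = 28
A: 6·0+3·0+5·0+2·0+4·6 = 24 | 4·6 = 24
Y: 6·0+3·0+5·0+2·4+4·4 = 24 | 4·6 = 24
Z: 6·2+3·0+5·4+2·0+4·0 = 32 | 4·8 = 32
Q: 6·0+3·8+5·0+2·0+4·0 = 24 | 4·6 = 24
gcd(6,3,5,2,4,4) = 1

Coefficients: [6, 3, 5, 2, 4, 4]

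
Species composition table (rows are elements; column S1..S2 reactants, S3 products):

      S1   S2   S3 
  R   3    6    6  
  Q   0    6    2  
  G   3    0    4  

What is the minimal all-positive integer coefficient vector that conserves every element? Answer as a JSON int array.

R: 4·3+1·6 = 18 | 3·6 = 18
Q: 4·0+1·6 = 6 | 3·2 = 6
G: 4·3+1·0 = 12 | 3·4 = 12
gcd(4,1,3) = 1

Coefficients: [4, 1, 3]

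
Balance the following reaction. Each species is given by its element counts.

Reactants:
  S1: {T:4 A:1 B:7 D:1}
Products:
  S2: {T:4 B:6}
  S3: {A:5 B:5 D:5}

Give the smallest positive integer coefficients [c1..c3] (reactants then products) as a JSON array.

Coefficients: [5, 5, 1]

T: 5·4 = 20 | 5·4+1·0 = 20
A: 5·1 = 5 | 5·0+1·5 = 5
B: 5·7 = 35 | 5·6+1·5 = 35
D: 5·1 = 5 | 5·0+1·5 = 5
gcd(5,5,1) = 1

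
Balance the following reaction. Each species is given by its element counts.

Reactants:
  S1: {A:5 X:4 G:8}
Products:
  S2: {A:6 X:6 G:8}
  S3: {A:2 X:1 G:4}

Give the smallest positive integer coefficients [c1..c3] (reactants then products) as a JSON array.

A: 2·5 = 10 | 1·6+2·2 = 10
X: 2·4 = 8 | 1·6+2·1 = 8
G: 2·8 = 16 | 1·8+2·4 = 16
gcd(2,1,2) = 1

Coefficients: [2, 1, 2]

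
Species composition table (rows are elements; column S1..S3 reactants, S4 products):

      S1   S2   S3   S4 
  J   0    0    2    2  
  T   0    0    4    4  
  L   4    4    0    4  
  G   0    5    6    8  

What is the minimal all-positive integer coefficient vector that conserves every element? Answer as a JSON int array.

Coefficients: [3, 2, 5, 5]

J: 3·0+2·0+5·2 = 10 | 5·2 = 10
T: 3·0+2·0+5·4 = 20 | 5·4 = 20
L: 3·4+2·4+5·0 = 20 | 5·4 = 20
G: 3·0+2·5+5·6 = 40 | 5·8 = 40
gcd(3,2,5,5) = 1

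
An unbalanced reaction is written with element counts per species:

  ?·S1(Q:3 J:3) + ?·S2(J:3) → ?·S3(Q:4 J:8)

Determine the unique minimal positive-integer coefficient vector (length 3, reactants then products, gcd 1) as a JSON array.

Coefficients: [4, 4, 3]

Q: 4·3+4·0 = 12 | 3·4 = 12
J: 4·3+4·3 = 24 | 3·8 = 24
gcd(4,4,3) = 1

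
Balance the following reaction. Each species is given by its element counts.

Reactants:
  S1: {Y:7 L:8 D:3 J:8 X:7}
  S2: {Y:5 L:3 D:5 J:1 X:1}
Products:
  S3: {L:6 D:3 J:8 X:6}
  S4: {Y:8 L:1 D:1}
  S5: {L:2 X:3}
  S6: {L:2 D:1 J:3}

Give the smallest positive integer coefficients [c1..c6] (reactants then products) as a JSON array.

Y: 5·7+1·5 = 40 | 4·0+5·8+4·0+3·0 = 40
L: 5·8+1·3 = 43 | 4·6+5·1+4·2+3·2 = 43
D: 5·3+1·5 = 20 | 4·3+5·1+4·0+3·1 = 20
J: 5·8+1·1 = 41 | 4·8+5·0+4·0+3·3 = 41
X: 5·7+1·1 = 36 | 4·6+5·0+4·3+3·0 = 36
gcd(5,1,4,5,4,3) = 1

Coefficients: [5, 1, 4, 5, 4, 3]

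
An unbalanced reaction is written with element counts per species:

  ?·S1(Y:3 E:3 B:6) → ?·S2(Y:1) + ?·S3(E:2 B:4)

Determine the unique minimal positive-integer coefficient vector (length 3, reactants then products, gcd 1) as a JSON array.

Coefficients: [2, 6, 3]

Y: 2·3 = 6 | 6·1+3·0 = 6
E: 2·3 = 6 | 6·0+3·2 = 6
B: 2·6 = 12 | 6·0+3·4 = 12
gcd(2,6,3) = 1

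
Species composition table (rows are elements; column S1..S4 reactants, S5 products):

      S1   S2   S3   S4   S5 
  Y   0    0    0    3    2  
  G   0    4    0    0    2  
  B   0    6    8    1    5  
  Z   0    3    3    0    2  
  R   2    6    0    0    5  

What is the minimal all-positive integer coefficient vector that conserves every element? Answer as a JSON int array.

Coefficients: [6, 3, 1, 4, 6]

Y: 6·0+3·0+1·0+4·3 = 12 | 6·2 = 12
G: 6·0+3·4+1·0+4·0 = 12 | 6·2 = 12
B: 6·0+3·6+1·8+4·1 = 30 | 6·5 = 30
Z: 6·0+3·3+1·3+4·0 = 12 | 6·2 = 12
R: 6·2+3·6+1·0+4·0 = 30 | 6·5 = 30
gcd(6,3,1,4,6) = 1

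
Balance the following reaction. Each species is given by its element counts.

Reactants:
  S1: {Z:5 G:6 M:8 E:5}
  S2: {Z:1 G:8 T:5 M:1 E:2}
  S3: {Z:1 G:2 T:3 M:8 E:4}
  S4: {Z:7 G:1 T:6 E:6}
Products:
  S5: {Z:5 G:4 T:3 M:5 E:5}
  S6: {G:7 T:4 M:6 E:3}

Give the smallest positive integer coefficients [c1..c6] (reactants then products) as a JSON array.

Coefficients: [3, 4, 4, 1, 6, 5]

Z: 3·5+4·1+4·1+1·7 = 30 | 6·5+5·0 = 30
G: 3·6+4·8+4·2+1·1 = 59 | 6·4+5·7 = 59
T: 3·0+4·5+4·3+1·6 = 38 | 6·3+5·4 = 38
M: 3·8+4·1+4·8+1·0 = 60 | 6·5+5·6 = 60
E: 3·5+4·2+4·4+1·6 = 45 | 6·5+5·3 = 45
gcd(3,4,4,1,6,5) = 1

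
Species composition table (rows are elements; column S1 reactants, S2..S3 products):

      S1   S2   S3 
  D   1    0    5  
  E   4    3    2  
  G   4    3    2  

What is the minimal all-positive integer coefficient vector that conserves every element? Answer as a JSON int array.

D: 5·1 = 5 | 6·0+1·5 = 5
E: 5·4 = 20 | 6·3+1·2 = 20
G: 5·4 = 20 | 6·3+1·2 = 20
gcd(5,6,1) = 1

Coefficients: [5, 6, 1]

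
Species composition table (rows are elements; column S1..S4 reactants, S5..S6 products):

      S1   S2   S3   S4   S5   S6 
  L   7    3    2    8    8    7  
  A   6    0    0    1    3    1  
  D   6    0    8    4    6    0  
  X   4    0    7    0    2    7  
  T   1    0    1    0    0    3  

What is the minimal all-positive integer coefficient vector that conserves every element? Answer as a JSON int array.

L: 2·7+5·3+1·2+1·8 = 39 | 4·8+1·7 = 39
A: 2·6+5·0+1·0+1·1 = 13 | 4·3+1·1 = 13
D: 2·6+5·0+1·8+1·4 = 24 | 4·6+1·0 = 24
X: 2·4+5·0+1·7+1·0 = 15 | 4·2+1·7 = 15
T: 2·1+5·0+1·1+1·0 = 3 | 4·0+1·3 = 3
gcd(2,5,1,1,4,1) = 1

Coefficients: [2, 5, 1, 1, 4, 1]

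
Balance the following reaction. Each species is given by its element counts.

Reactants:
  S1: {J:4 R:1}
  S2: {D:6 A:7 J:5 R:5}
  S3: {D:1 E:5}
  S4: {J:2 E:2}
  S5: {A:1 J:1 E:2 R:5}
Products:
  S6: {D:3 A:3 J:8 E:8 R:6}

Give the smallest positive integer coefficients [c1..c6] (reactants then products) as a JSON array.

Coefficients: [6, 2, 6, 5, 4, 6]

D: 6·0+2·6+6·1+5·0+4·0 = 18 | 6·3 = 18
A: 6·0+2·7+6·0+5·0+4·1 = 18 | 6·3 = 18
J: 6·4+2·5+6·0+5·2+4·1 = 48 | 6·8 = 48
E: 6·0+2·0+6·5+5·2+4·2 = 48 | 6·8 = 48
R: 6·1+2·5+6·0+5·0+4·5 = 36 | 6·6 = 36
gcd(6,2,6,5,4,6) = 1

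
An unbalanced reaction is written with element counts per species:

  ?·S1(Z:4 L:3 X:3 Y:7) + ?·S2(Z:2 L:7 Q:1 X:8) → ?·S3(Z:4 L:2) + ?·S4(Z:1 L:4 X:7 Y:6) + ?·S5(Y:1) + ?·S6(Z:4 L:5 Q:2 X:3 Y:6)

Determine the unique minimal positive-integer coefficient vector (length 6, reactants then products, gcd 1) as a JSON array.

Coefficients: [5, 2, 4, 4, 5, 1]

Z: 5·4+2·2 = 24 | 4·4+4·1+5·0+1·4 = 24
L: 5·3+2·7 = 29 | 4·2+4·4+5·0+1·5 = 29
Q: 5·0+2·1 = 2 | 4·0+4·0+5·0+1·2 = 2
X: 5·3+2·8 = 31 | 4·0+4·7+5·0+1·3 = 31
Y: 5·7+2·0 = 35 | 4·0+4·6+5·1+1·6 = 35
gcd(5,2,4,4,5,1) = 1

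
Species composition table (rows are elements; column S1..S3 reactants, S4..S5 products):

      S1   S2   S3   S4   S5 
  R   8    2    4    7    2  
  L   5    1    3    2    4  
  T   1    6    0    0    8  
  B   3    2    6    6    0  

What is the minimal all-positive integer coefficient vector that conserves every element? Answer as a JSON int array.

R: 4·8+6·2+2·4 = 52 | 6·7+5·2 = 52
L: 4·5+6·1+2·3 = 32 | 6·2+5·4 = 32
T: 4·1+6·6+2·0 = 40 | 6·0+5·8 = 40
B: 4·3+6·2+2·6 = 36 | 6·6+5·0 = 36
gcd(4,6,2,6,5) = 1

Coefficients: [4, 6, 2, 6, 5]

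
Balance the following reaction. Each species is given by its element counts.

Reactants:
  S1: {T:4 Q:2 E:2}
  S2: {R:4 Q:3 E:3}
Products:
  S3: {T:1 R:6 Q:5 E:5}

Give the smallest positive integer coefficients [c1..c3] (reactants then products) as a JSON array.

T: 1·4+6·0 = 4 | 4·1 = 4
R: 1·0+6·4 = 24 | 4·6 = 24
Q: 1·2+6·3 = 20 | 4·5 = 20
E: 1·2+6·3 = 20 | 4·5 = 20
gcd(1,6,4) = 1

Coefficients: [1, 6, 4]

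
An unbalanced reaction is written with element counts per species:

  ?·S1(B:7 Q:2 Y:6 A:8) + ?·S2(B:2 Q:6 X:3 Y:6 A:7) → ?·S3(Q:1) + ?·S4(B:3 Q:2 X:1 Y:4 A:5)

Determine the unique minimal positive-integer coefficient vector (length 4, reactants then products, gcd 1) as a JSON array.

Coefficients: [1, 1, 2, 3]

B: 1·7+1·2 = 9 | 2·0+3·3 = 9
Q: 1·2+1·6 = 8 | 2·1+3·2 = 8
X: 1·0+1·3 = 3 | 2·0+3·1 = 3
Y: 1·6+1·6 = 12 | 2·0+3·4 = 12
A: 1·8+1·7 = 15 | 2·0+3·5 = 15
gcd(1,1,2,3) = 1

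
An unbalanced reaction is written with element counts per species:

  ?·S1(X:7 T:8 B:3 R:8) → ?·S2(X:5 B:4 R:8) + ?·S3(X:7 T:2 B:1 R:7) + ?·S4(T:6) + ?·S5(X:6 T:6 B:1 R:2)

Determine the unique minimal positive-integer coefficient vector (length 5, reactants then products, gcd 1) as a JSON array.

X: 5·7 = 35 | 3·5+2·7+5·0+1·6 = 35
T: 5·8 = 40 | 3·0+2·2+5·6+1·6 = 40
B: 5·3 = 15 | 3·4+2·1+5·0+1·1 = 15
R: 5·8 = 40 | 3·8+2·7+5·0+1·2 = 40
gcd(5,3,2,5,1) = 1

Coefficients: [5, 3, 2, 5, 1]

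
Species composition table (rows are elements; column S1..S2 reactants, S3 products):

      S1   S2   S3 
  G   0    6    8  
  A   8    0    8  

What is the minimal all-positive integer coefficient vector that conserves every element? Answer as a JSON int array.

Coefficients: [3, 4, 3]

G: 3·0+4·6 = 24 | 3·8 = 24
A: 3·8+4·0 = 24 | 3·8 = 24
gcd(3,4,3) = 1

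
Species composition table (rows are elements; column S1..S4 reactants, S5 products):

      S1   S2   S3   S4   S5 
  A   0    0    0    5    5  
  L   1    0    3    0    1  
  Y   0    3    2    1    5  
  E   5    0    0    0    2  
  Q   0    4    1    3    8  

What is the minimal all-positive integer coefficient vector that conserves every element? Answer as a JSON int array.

Coefficients: [2, 6, 1, 5, 5]

A: 2·0+6·0+1·0+5·5 = 25 | 5·5 = 25
L: 2·1+6·0+1·3+5·0 = 5 | 5·1 = 5
Y: 2·0+6·3+1·2+5·1 = 25 | 5·5 = 25
E: 2·5+6·0+1·0+5·0 = 10 | 5·2 = 10
Q: 2·0+6·4+1·1+5·3 = 40 | 5·8 = 40
gcd(2,6,1,5,5) = 1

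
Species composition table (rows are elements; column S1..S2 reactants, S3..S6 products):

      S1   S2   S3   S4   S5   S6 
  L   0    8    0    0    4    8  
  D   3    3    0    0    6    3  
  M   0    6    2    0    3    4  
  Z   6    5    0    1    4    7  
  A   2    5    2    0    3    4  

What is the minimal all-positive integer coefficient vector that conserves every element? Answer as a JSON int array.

Coefficients: [3, 6, 5, 5, 2, 5]

L: 3·0+6·8 = 48 | 5·0+5·0+2·4+5·8 = 48
D: 3·3+6·3 = 27 | 5·0+5·0+2·6+5·3 = 27
M: 3·0+6·6 = 36 | 5·2+5·0+2·3+5·4 = 36
Z: 3·6+6·5 = 48 | 5·0+5·1+2·4+5·7 = 48
A: 3·2+6·5 = 36 | 5·2+5·0+2·3+5·4 = 36
gcd(3,6,5,5,2,5) = 1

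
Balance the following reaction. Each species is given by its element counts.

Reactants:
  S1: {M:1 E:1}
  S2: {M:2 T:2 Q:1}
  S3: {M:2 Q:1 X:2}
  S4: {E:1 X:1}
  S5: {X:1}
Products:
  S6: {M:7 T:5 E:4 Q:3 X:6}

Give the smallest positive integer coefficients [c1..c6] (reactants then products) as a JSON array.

Coefficients: [2, 5, 1, 6, 4, 2]

M: 2·1+5·2+1·2+6·0+4·0 = 14 | 2·7 = 14
T: 2·0+5·2+1·0+6·0+4·0 = 10 | 2·5 = 10
E: 2·1+5·0+1·0+6·1+4·0 = 8 | 2·4 = 8
Q: 2·0+5·1+1·1+6·0+4·0 = 6 | 2·3 = 6
X: 2·0+5·0+1·2+6·1+4·1 = 12 | 2·6 = 12
gcd(2,5,1,6,4,2) = 1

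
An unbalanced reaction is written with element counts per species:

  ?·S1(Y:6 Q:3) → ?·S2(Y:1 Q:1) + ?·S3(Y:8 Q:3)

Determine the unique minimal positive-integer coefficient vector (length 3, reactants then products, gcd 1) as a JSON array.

Y: 5·6 = 30 | 6·1+3·8 = 30
Q: 5·3 = 15 | 6·1+3·3 = 15
gcd(5,6,3) = 1

Coefficients: [5, 6, 3]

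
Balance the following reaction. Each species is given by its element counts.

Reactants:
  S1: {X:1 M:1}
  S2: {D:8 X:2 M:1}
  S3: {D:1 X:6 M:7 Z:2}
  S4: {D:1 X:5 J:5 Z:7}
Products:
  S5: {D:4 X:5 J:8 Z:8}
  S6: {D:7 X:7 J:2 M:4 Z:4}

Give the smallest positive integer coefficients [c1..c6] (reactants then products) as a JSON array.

Coefficients: [5, 5, 2, 4, 1, 6]

D: 5·0+5·8+2·1+4·1 = 46 | 1·4+6·7 = 46
X: 5·1+5·2+2·6+4·5 = 47 | 1·5+6·7 = 47
J: 5·0+5·0+2·0+4·5 = 20 | 1·8+6·2 = 20
M: 5·1+5·1+2·7+4·0 = 24 | 1·0+6·4 = 24
Z: 5·0+5·0+2·2+4·7 = 32 | 1·8+6·4 = 32
gcd(5,5,2,4,1,6) = 1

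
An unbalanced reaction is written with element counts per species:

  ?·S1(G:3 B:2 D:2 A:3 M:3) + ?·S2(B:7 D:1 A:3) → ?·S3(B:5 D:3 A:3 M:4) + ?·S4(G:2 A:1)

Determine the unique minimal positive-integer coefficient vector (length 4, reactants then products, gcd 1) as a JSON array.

Coefficients: [4, 1, 3, 6]

G: 4·3+1·0 = 12 | 3·0+6·2 = 12
B: 4·2+1·7 = 15 | 3·5+6·0 = 15
D: 4·2+1·1 = 9 | 3·3+6·0 = 9
A: 4·3+1·3 = 15 | 3·3+6·1 = 15
M: 4·3+1·0 = 12 | 3·4+6·0 = 12
gcd(4,1,3,6) = 1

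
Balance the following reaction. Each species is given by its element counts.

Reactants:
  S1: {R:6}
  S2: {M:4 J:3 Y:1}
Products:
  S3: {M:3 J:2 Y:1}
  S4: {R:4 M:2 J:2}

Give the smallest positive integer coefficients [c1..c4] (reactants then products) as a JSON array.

R: 2·6+6·0 = 12 | 6·0+3·4 = 12
M: 2·0+6·4 = 24 | 6·3+3·2 = 24
J: 2·0+6·3 = 18 | 6·2+3·2 = 18
Y: 2·0+6·1 = 6 | 6·1+3·0 = 6
gcd(2,6,6,3) = 1

Coefficients: [2, 6, 6, 3]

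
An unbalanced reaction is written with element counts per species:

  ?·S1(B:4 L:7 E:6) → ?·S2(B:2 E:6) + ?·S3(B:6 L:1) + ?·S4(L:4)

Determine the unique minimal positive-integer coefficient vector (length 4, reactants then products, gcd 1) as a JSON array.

B: 3·4 = 12 | 3·2+1·6+5·0 = 12
L: 3·7 = 21 | 3·0+1·1+5·4 = 21
E: 3·6 = 18 | 3·6+1·0+5·0 = 18
gcd(3,3,1,5) = 1

Coefficients: [3, 3, 1, 5]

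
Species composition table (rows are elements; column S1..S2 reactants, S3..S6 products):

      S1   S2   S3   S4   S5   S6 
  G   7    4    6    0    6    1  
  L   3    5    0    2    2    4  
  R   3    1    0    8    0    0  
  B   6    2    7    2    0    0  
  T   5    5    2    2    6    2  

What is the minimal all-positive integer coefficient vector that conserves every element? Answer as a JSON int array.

G: 5·7+1·4 = 39 | 4·6+2·0+2·6+3·1 = 39
L: 5·3+1·5 = 20 | 4·0+2·2+2·2+3·4 = 20
R: 5·3+1·1 = 16 | 4·0+2·8+2·0+3·0 = 16
B: 5·6+1·2 = 32 | 4·7+2·2+2·0+3·0 = 32
T: 5·5+1·5 = 30 | 4·2+2·2+2·6+3·2 = 30
gcd(5,1,4,2,2,3) = 1

Coefficients: [5, 1, 4, 2, 2, 3]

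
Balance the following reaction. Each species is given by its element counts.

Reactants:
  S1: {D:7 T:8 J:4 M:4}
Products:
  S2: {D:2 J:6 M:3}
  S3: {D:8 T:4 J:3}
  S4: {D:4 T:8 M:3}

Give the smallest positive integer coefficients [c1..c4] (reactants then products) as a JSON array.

D: 6·7 = 42 | 3·2+2·8+5·4 = 42
T: 6·8 = 48 | 3·0+2·4+5·8 = 48
J: 6·4 = 24 | 3·6+2·3+5·0 = 24
M: 6·4 = 24 | 3·3+2·0+5·3 = 24
gcd(6,3,2,5) = 1

Coefficients: [6, 3, 2, 5]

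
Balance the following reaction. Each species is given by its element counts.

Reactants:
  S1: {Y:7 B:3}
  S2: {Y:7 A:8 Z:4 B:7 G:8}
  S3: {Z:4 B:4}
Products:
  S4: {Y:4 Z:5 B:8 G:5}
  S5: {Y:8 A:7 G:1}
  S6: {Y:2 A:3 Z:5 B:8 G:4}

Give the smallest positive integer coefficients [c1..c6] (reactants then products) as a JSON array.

Y: 3·7+5·7+5·0 = 56 | 4·4+4·8+4·2 = 56
A: 3·0+5·8+5·0 = 40 | 4·0+4·7+4·3 = 40
Z: 3·0+5·4+5·4 = 40 | 4·5+4·0+4·5 = 40
B: 3·3+5·7+5·4 = 64 | 4·8+4·0+4·8 = 64
G: 3·0+5·8+5·0 = 40 | 4·5+4·1+4·4 = 40
gcd(3,5,5,4,4,4) = 1

Coefficients: [3, 5, 5, 4, 4, 4]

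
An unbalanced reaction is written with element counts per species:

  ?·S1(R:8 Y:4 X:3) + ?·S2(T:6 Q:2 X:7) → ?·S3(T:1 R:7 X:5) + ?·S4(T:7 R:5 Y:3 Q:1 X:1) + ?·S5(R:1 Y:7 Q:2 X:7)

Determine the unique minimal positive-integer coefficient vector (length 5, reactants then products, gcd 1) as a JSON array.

T: 5·0+3·6 = 18 | 4·1+2·7+2·0 = 18
R: 5·8+3·0 = 40 | 4·7+2·5+2·1 = 40
Y: 5·4+3·0 = 20 | 4·0+2·3+2·7 = 20
Q: 5·0+3·2 = 6 | 4·0+2·1+2·2 = 6
X: 5·3+3·7 = 36 | 4·5+2·1+2·7 = 36
gcd(5,3,4,2,2) = 1

Coefficients: [5, 3, 4, 2, 2]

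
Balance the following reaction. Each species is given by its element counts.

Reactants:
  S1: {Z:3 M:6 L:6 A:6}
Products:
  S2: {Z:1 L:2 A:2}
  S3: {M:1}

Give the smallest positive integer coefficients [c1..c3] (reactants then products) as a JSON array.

Coefficients: [1, 3, 6]

Z: 1·3 = 3 | 3·1+6·0 = 3
M: 1·6 = 6 | 3·0+6·1 = 6
L: 1·6 = 6 | 3·2+6·0 = 6
A: 1·6 = 6 | 3·2+6·0 = 6
gcd(1,3,6) = 1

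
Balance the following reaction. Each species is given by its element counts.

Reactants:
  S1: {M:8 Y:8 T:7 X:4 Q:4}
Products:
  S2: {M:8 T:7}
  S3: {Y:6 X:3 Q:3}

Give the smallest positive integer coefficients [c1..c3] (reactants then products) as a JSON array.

Coefficients: [3, 3, 4]

M: 3·8 = 24 | 3·8+4·0 = 24
Y: 3·8 = 24 | 3·0+4·6 = 24
T: 3·7 = 21 | 3·7+4·0 = 21
X: 3·4 = 12 | 3·0+4·3 = 12
Q: 3·4 = 12 | 3·0+4·3 = 12
gcd(3,3,4) = 1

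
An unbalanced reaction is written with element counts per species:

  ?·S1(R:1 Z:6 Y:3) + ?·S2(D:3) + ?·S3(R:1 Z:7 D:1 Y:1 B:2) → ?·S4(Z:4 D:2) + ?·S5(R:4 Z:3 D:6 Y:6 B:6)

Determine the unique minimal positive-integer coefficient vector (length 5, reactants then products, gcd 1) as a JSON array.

Coefficients: [1, 5, 3, 6, 1]

R: 1·1+5·0+3·1 = 4 | 6·0+1·4 = 4
Z: 1·6+5·0+3·7 = 27 | 6·4+1·3 = 27
D: 1·0+5·3+3·1 = 18 | 6·2+1·6 = 18
Y: 1·3+5·0+3·1 = 6 | 6·0+1·6 = 6
B: 1·0+5·0+3·2 = 6 | 6·0+1·6 = 6
gcd(1,5,3,6,1) = 1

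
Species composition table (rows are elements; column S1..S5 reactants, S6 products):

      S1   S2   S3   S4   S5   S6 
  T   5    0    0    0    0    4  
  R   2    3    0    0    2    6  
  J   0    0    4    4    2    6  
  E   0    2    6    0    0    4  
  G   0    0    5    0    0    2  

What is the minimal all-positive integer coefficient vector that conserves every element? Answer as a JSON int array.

Coefficients: [4, 4, 2, 3, 5, 5]

T: 4·5+4·0+2·0+3·0+5·0 = 20 | 5·4 = 20
R: 4·2+4·3+2·0+3·0+5·2 = 30 | 5·6 = 30
J: 4·0+4·0+2·4+3·4+5·2 = 30 | 5·6 = 30
E: 4·0+4·2+2·6+3·0+5·0 = 20 | 5·4 = 20
G: 4·0+4·0+2·5+3·0+5·0 = 10 | 5·2 = 10
gcd(4,4,2,3,5,5) = 1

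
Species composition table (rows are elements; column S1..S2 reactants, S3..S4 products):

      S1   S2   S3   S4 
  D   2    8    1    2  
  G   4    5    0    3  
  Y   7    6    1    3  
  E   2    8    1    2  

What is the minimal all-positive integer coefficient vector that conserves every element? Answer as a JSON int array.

Coefficients: [1, 1, 4, 3]

D: 1·2+1·8 = 10 | 4·1+3·2 = 10
G: 1·4+1·5 = 9 | 4·0+3·3 = 9
Y: 1·7+1·6 = 13 | 4·1+3·3 = 13
E: 1·2+1·8 = 10 | 4·1+3·2 = 10
gcd(1,1,4,3) = 1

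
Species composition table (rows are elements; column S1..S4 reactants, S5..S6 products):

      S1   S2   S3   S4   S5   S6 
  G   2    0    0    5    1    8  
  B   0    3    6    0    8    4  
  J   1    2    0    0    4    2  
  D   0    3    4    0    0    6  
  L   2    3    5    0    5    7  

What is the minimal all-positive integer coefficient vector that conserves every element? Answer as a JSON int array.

G: 6·2+6·0+3·0+6·5 = 42 | 2·1+5·8 = 42
B: 6·0+6·3+3·6+6·0 = 36 | 2·8+5·4 = 36
J: 6·1+6·2+3·0+6·0 = 18 | 2·4+5·2 = 18
D: 6·0+6·3+3·4+6·0 = 30 | 2·0+5·6 = 30
L: 6·2+6·3+3·5+6·0 = 45 | 2·5+5·7 = 45
gcd(6,6,3,6,2,5) = 1

Coefficients: [6, 6, 3, 6, 2, 5]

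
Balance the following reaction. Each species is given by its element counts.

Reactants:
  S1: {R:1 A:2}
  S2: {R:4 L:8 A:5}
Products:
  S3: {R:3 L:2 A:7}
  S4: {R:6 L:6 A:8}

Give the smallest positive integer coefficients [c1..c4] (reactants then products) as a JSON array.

R: 5·1+1·4 = 9 | 1·3+1·6 = 9
L: 5·0+1·8 = 8 | 1·2+1·6 = 8
A: 5·2+1·5 = 15 | 1·7+1·8 = 15
gcd(5,1,1,1) = 1

Coefficients: [5, 1, 1, 1]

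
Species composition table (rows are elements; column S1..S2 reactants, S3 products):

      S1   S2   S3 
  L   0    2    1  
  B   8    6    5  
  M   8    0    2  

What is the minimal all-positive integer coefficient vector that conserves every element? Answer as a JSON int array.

Coefficients: [1, 2, 4]

L: 1·0+2·2 = 4 | 4·1 = 4
B: 1·8+2·6 = 20 | 4·5 = 20
M: 1·8+2·0 = 8 | 4·2 = 8
gcd(1,2,4) = 1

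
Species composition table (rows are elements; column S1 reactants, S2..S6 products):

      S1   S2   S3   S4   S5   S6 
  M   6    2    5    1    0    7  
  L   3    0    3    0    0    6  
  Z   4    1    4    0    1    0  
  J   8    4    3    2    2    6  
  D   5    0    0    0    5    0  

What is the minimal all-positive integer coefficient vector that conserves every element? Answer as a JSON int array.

Coefficients: [6, 2, 4, 5, 6, 1]

M: 6·6 = 36 | 2·2+4·5+5·1+6·0+1·7 = 36
L: 6·3 = 18 | 2·0+4·3+5·0+6·0+1·6 = 18
Z: 6·4 = 24 | 2·1+4·4+5·0+6·1+1·0 = 24
J: 6·8 = 48 | 2·4+4·3+5·2+6·2+1·6 = 48
D: 6·5 = 30 | 2·0+4·0+5·0+6·5+1·0 = 30
gcd(6,2,4,5,6,1) = 1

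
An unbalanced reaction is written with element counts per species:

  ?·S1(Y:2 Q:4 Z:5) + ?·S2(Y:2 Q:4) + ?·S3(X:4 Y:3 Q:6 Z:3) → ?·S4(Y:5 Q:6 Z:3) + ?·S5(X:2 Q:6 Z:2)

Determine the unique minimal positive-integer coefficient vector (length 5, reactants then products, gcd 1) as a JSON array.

Coefficients: [2, 4, 1, 3, 2]

X: 2·0+4·0+1·4 = 4 | 3·0+2·2 = 4
Y: 2·2+4·2+1·3 = 15 | 3·5+2·0 = 15
Q: 2·4+4·4+1·6 = 30 | 3·6+2·6 = 30
Z: 2·5+4·0+1·3 = 13 | 3·3+2·2 = 13
gcd(2,4,1,3,2) = 1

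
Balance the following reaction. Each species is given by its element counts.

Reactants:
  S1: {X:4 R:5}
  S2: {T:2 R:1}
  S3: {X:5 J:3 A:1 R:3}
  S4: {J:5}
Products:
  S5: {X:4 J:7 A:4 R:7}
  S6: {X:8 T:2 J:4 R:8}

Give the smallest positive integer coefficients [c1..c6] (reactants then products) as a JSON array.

Coefficients: [6, 5, 4, 3, 1, 5]

X: 6·4+5·0+4·5+3·0 = 44 | 1·4+5·8 = 44
T: 6·0+5·2+4·0+3·0 = 10 | 1·0+5·2 = 10
J: 6·0+5·0+4·3+3·5 = 27 | 1·7+5·4 = 27
A: 6·0+5·0+4·1+3·0 = 4 | 1·4+5·0 = 4
R: 6·5+5·1+4·3+3·0 = 47 | 1·7+5·8 = 47
gcd(6,5,4,3,1,5) = 1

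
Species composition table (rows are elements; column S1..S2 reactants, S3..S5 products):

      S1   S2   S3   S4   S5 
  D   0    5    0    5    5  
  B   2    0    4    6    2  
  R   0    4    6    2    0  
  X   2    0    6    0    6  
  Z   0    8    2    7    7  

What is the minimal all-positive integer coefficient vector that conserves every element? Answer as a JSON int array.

D: 6·0+2·5 = 10 | 1·0+1·5+1·5 = 10
B: 6·2+2·0 = 12 | 1·4+1·6+1·2 = 12
R: 6·0+2·4 = 8 | 1·6+1·2+1·0 = 8
X: 6·2+2·0 = 12 | 1·6+1·0+1·6 = 12
Z: 6·0+2·8 = 16 | 1·2+1·7+1·7 = 16
gcd(6,2,1,1,1) = 1

Coefficients: [6, 2, 1, 1, 1]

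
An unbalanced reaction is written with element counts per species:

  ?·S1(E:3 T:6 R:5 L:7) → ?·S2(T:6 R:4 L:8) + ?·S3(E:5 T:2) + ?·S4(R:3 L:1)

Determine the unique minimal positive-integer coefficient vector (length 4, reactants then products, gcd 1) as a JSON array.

Coefficients: [5, 4, 3, 3]

E: 5·3 = 15 | 4·0+3·5+3·0 = 15
T: 5·6 = 30 | 4·6+3·2+3·0 = 30
R: 5·5 = 25 | 4·4+3·0+3·3 = 25
L: 5·7 = 35 | 4·8+3·0+3·1 = 35
gcd(5,4,3,3) = 1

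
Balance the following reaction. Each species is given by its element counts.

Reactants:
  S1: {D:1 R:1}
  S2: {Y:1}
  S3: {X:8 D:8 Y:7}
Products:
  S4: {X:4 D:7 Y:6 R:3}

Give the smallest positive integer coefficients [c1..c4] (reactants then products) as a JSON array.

Coefficients: [6, 5, 1, 2]

X: 6·0+5·0+1·8 = 8 | 2·4 = 8
D: 6·1+5·0+1·8 = 14 | 2·7 = 14
Y: 6·0+5·1+1·7 = 12 | 2·6 = 12
R: 6·1+5·0+1·0 = 6 | 2·3 = 6
gcd(6,5,1,2) = 1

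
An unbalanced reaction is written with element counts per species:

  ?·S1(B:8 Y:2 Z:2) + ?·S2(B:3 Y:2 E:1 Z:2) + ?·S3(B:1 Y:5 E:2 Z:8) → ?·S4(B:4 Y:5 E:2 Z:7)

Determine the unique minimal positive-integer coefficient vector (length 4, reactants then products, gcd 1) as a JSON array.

B: 1·8+4·3+4·1 = 24 | 6·4 = 24
Y: 1·2+4·2+4·5 = 30 | 6·5 = 30
E: 1·0+4·1+4·2 = 12 | 6·2 = 12
Z: 1·2+4·2+4·8 = 42 | 6·7 = 42
gcd(1,4,4,6) = 1

Coefficients: [1, 4, 4, 6]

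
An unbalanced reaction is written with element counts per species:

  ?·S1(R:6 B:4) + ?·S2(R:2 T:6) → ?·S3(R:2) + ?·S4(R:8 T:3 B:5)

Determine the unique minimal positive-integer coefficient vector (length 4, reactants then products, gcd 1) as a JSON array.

Coefficients: [5, 2, 1, 4]

R: 5·6+2·2 = 34 | 1·2+4·8 = 34
T: 5·0+2·6 = 12 | 1·0+4·3 = 12
B: 5·4+2·0 = 20 | 1·0+4·5 = 20
gcd(5,2,1,4) = 1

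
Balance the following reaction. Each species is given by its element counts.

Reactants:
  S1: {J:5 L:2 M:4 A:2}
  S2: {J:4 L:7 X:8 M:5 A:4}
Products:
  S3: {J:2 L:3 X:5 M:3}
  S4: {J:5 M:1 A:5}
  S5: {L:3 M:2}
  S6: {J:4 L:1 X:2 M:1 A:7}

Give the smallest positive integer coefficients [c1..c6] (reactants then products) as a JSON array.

Coefficients: [3, 4, 6, 3, 5, 1]

J: 3·5+4·4 = 31 | 6·2+3·5+5·0+1·4 = 31
L: 3·2+4·7 = 34 | 6·3+3·0+5·3+1·1 = 34
X: 3·0+4·8 = 32 | 6·5+3·0+5·0+1·2 = 32
M: 3·4+4·5 = 32 | 6·3+3·1+5·2+1·1 = 32
A: 3·2+4·4 = 22 | 6·0+3·5+5·0+1·7 = 22
gcd(3,4,6,3,5,1) = 1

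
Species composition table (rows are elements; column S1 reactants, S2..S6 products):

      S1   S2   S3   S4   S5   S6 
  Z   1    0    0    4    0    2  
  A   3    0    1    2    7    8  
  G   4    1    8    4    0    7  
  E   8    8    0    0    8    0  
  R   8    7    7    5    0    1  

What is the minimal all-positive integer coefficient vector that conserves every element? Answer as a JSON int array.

Coefficients: [6, 5, 1, 1, 1, 1]

Z: 6·1 = 6 | 5·0+1·0+1·4+1·0+1·2 = 6
A: 6·3 = 18 | 5·0+1·1+1·2+1·7+1·8 = 18
G: 6·4 = 24 | 5·1+1·8+1·4+1·0+1·7 = 24
E: 6·8 = 48 | 5·8+1·0+1·0+1·8+1·0 = 48
R: 6·8 = 48 | 5·7+1·7+1·5+1·0+1·1 = 48
gcd(6,5,1,1,1,1) = 1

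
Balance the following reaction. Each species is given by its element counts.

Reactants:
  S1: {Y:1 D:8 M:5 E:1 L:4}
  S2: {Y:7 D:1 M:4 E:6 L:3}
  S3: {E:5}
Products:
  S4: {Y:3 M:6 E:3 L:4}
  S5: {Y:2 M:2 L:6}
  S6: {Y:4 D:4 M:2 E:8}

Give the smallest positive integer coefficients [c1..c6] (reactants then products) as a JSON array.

Coefficients: [2, 4, 4, 2, 2, 5]

Y: 2·1+4·7+4·0 = 30 | 2·3+2·2+5·4 = 30
D: 2·8+4·1+4·0 = 20 | 2·0+2·0+5·4 = 20
M: 2·5+4·4+4·0 = 26 | 2·6+2·2+5·2 = 26
E: 2·1+4·6+4·5 = 46 | 2·3+2·0+5·8 = 46
L: 2·4+4·3+4·0 = 20 | 2·4+2·6+5·0 = 20
gcd(2,4,4,2,2,5) = 1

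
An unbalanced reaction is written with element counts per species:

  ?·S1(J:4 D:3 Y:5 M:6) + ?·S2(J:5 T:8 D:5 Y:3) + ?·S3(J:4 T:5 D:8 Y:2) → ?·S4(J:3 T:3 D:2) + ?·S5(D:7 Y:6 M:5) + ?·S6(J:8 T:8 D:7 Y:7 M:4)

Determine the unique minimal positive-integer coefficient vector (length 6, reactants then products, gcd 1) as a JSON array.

Coefficients: [5, 6, 2, 6, 2, 5]

J: 5·4+6·5+2·4 = 58 | 6·3+2·0+5·8 = 58
T: 5·0+6·8+2·5 = 58 | 6·3+2·0+5·8 = 58
D: 5·3+6·5+2·8 = 61 | 6·2+2·7+5·7 = 61
Y: 5·5+6·3+2·2 = 47 | 6·0+2·6+5·7 = 47
M: 5·6+6·0+2·0 = 30 | 6·0+2·5+5·4 = 30
gcd(5,6,2,6,2,5) = 1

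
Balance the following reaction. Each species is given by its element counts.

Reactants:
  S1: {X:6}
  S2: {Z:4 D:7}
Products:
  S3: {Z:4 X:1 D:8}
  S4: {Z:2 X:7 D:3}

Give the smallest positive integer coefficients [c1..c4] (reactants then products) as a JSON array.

Z: 5·0+4·4 = 16 | 2·4+4·2 = 16
X: 5·6+4·0 = 30 | 2·1+4·7 = 30
D: 5·0+4·7 = 28 | 2·8+4·3 = 28
gcd(5,4,2,4) = 1

Coefficients: [5, 4, 2, 4]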